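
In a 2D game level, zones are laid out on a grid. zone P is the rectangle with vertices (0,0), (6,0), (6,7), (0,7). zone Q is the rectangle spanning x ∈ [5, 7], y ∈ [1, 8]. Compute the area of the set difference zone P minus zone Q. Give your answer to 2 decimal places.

|zone P∩zone Q|: x∈[5,6], y∈[1,7] → 1·6 = 6.
|zone P| = 42.
|zone P ∖ zone Q| = |zone P| − |zone P∩zone Q| = 42 − 6 = 36.00.

36.00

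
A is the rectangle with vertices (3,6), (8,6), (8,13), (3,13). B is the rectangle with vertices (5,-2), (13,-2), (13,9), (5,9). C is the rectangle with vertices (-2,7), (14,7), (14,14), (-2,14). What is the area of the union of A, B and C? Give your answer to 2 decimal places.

186.00

By inclusion–exclusion:
Individual areas: |A| = 35, |B| = 88, |C| = 112.
|A∩B|: x∈[5,8], y∈[6,9] → 3·3 = 9.
|A∩C|: x∈[3,8], y∈[7,13] → 5·6 = 30.
|B∩C|: x∈[5,13], y∈[7,9] → 8·2 = 16.
|A∩B∩C| = 6.
|A ∪ B ∪ C| = 235 − 55 + 6 = 186.00.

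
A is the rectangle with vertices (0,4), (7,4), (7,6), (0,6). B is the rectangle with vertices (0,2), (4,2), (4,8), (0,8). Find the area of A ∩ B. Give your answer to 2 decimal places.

|A∩B|: x∈[0,4], y∈[4,6] → 4·2 = 8.

8.00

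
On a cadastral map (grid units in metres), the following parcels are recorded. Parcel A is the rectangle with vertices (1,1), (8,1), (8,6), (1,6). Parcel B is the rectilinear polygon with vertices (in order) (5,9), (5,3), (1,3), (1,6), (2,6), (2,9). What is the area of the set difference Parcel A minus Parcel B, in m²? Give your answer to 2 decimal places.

|Parcel A| = 35, |Parcel A∩Parcel B| = 12.
|Parcel A ∖ Parcel B| = |Parcel A| − |Parcel A∩Parcel B| = 35 − 12 = 23.00.

23.00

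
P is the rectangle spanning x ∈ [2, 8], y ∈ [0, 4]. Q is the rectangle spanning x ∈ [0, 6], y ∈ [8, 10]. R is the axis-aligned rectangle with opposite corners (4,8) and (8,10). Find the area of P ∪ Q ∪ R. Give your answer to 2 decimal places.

40.00

By inclusion–exclusion:
Individual areas: |P| = 24, |Q| = 12, |R| = 8.
|P∩Q| = 0 (no overlap).
|P∩R| = 0 (no overlap).
|Q∩R|: x∈[4,6], y∈[8,10] → 2·2 = 4.
|P∩Q∩R| = 0.
|P ∪ Q ∪ R| = 44 − 4 + 0 = 40.00.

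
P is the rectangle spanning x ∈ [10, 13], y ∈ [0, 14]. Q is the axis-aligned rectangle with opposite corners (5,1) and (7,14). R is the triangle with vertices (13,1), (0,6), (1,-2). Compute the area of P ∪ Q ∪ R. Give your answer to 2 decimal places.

By inclusion–exclusion:
Individual areas: |P| = 42, |Q| = 26, |R| = 49.5.
|P∩Q| = 0 (no overlap).
|P∩R| = 2.8558.
|Q∩R| = 5.3846.
|P∩Q∩R| = 0.
|P ∪ Q ∪ R| = 117.5 − 8.2404 + 0 = 109.26.

109.26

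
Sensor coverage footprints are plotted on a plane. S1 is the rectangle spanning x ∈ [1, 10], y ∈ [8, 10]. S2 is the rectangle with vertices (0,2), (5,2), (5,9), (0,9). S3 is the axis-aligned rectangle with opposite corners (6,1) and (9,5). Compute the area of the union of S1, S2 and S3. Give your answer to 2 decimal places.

61.00

By inclusion–exclusion:
Individual areas: |S1| = 18, |S2| = 35, |S3| = 12.
|S1∩S2|: x∈[1,5], y∈[8,9] → 4·1 = 4.
|S1∩S3| = 0 (no overlap).
|S2∩S3| = 0 (no overlap).
|S1∩S2∩S3| = 0.
|S1 ∪ S2 ∪ S3| = 65 − 4 + 0 = 61.00.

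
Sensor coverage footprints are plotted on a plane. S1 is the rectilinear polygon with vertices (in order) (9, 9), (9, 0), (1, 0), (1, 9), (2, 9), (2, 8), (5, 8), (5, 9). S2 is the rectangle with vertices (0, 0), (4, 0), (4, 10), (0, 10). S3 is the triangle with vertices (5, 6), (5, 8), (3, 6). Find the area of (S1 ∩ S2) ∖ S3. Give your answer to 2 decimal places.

24.50

|S1 ∩ S2| = 25.
|(S1 ∩ S2) ∩ S3| = 0.5.
|(S1 ∩ S2) ∖ S3| = 25 − 0.5 = 24.50.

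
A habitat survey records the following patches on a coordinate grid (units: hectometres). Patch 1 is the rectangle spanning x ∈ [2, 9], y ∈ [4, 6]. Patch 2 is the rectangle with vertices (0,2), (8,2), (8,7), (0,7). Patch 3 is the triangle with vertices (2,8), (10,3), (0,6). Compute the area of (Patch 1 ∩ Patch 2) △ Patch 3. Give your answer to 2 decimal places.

12.43

|Patch 1 ∩ Patch 2| = 12.
|(Patch 1 ∩ Patch 2) ∩ Patch 3| = 6.2833.
|(Patch 1 ∩ Patch 2) △ Patch 3| = 12 + 13 − 12.5667 = 12.43.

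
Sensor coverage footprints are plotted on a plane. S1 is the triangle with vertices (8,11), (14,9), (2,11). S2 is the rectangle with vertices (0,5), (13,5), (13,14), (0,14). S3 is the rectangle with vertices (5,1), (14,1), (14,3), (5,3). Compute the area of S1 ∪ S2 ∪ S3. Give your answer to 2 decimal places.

135.08

By inclusion–exclusion:
Individual areas: |S1| = 6, |S2| = 117, |S3| = 18.
|S1∩S2| = 5.9167.
|S1∩S3| = 0.
|S2∩S3| = 0 (no overlap).
|S1∩S2∩S3| = 0.
|S1 ∪ S2 ∪ S3| = 141 − 5.9167 + 0 = 135.08.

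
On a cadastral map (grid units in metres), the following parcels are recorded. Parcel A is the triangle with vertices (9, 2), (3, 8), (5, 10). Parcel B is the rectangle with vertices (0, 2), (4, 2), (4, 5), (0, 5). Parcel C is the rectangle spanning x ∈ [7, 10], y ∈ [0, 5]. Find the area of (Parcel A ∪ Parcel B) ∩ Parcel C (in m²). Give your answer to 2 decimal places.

The region (Parcel A ∪ Parcel B) ∩ Parcel C is the polygon with vertices (9,2), (7,4), (7,5), (7.5,5).
By the shoelace formula its area is 1.75.

1.75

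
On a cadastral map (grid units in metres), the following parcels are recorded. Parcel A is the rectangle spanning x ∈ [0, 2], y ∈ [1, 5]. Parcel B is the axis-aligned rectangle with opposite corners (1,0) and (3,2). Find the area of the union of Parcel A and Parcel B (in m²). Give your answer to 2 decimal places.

By inclusion–exclusion:
Individual areas: |Parcel A| = 8, |Parcel B| = 4.
|Parcel A∩Parcel B|: x∈[1,2], y∈[1,2] → 1·1 = 1.
|Parcel A ∪ Parcel B| = 12 − 1 = 11.00.

11.00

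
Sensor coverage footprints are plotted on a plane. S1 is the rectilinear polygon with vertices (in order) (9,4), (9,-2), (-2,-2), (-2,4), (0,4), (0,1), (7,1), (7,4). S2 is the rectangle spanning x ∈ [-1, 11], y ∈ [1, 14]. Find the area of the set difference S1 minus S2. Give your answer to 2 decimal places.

36.00

|S1| = 45, |S1∩S2| = 9.
|S1 ∖ S2| = |S1| − |S1∩S2| = 45 − 9 = 36.00.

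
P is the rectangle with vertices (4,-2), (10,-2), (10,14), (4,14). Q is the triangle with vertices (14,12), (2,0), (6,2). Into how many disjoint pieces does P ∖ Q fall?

2

P ∖ Q splits into 2 disjoint pieces (area 33, area 54).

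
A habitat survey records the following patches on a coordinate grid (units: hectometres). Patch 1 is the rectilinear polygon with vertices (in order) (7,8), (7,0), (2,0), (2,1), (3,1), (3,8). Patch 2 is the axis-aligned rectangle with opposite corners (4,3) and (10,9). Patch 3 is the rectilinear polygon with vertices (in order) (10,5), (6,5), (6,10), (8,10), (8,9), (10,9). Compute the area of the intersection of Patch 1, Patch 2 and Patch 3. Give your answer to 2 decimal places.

3.00

The intersection is the polygon with vertices (7,8), (7,5), (6,5), (6,8).
By the shoelace formula its area is 3.00.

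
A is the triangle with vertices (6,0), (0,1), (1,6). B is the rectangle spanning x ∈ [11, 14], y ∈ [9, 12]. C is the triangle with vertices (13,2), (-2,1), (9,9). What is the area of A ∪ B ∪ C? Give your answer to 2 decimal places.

70.56

By inclusion–exclusion:
Individual areas: |A| = 15.5, |B| = 9, |C| = 54.5.
|A∩B| = 0.
|A∩C| = 8.44.
|B∩C| = 0.
|A∩B∩C| = 0.
|A ∪ B ∪ C| = 79 − 8.44 + 0 = 70.56.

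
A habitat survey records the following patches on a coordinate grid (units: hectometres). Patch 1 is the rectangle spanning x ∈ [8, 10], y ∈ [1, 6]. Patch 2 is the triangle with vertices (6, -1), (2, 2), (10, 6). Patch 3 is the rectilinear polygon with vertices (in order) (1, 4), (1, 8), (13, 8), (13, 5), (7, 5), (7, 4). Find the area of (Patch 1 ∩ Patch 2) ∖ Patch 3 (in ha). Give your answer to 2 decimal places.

|Patch 1 ∩ Patch 2| = 2.5.
|(Patch 1 ∩ Patch 2) ∩ Patch 3| = 0.7143.
|(Patch 1 ∩ Patch 2) ∖ Patch 3| = 2.5 − 0.7143 = 1.79.

1.79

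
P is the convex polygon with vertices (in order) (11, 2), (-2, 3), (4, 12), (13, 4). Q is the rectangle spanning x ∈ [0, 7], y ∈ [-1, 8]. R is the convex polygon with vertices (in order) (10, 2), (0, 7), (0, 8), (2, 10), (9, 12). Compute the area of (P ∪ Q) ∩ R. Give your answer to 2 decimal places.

The region (P ∪ Q) ∩ R is the polygon with vertices (0,8), (1.333,8), (2.824,10.235), (5.216,10.919), (9.488,7.122), (9.992,2.078), (9.818,2.091), (0,7).
By the shoelace formula its area is 45.42.

45.42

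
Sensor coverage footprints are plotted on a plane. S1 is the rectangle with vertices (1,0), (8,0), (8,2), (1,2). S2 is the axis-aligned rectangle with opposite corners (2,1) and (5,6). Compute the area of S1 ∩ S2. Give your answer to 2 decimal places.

|S1∩S2|: x∈[2,5], y∈[1,2] → 3·1 = 3.

3.00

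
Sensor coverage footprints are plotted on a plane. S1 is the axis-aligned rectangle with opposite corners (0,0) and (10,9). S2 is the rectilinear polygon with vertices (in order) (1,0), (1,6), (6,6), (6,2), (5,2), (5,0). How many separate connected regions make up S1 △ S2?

1

S1 △ S2 is a single connected region.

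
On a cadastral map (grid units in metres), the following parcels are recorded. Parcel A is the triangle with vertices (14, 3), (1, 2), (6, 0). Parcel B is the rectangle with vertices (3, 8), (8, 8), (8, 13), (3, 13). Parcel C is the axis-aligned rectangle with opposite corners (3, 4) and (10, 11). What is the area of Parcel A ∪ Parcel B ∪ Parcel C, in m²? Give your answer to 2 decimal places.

By inclusion–exclusion:
Individual areas: |Parcel A| = 15.5, |Parcel B| = 25, |Parcel C| = 49.
|Parcel A∩Parcel B| = 0.
|Parcel A∩Parcel C| = 0.
|Parcel B∩Parcel C|: x∈[3,8], y∈[8,11] → 5·3 = 15.
|Parcel A∩Parcel B∩Parcel C| = 0.
|Parcel A ∪ Parcel B ∪ Parcel C| = 89.5 − 15 + 0 = 74.50.

74.50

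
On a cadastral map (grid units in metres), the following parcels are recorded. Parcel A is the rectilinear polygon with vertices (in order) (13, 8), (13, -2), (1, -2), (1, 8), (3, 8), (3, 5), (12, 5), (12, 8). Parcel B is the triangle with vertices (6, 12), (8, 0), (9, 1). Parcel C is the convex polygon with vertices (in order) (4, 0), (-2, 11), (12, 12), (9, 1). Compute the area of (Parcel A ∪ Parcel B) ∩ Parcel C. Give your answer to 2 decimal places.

|Parcel A ∪ Parcel B| = 95.5985.
|(Parcel A ∪ Parcel B) ∩ Parcel C| = 40.02.

40.02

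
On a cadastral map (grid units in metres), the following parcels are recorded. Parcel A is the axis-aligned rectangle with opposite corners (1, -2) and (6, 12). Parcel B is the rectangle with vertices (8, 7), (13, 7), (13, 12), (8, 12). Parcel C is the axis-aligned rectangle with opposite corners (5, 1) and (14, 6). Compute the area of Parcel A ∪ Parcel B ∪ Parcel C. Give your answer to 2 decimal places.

135.00

By inclusion–exclusion:
Individual areas: |Parcel A| = 70, |Parcel B| = 25, |Parcel C| = 45.
|Parcel A∩Parcel B| = 0 (no overlap).
|Parcel A∩Parcel C|: x∈[5,6], y∈[1,6] → 1·5 = 5.
|Parcel B∩Parcel C| = 0 (no overlap).
|Parcel A∩Parcel B∩Parcel C| = 0.
|Parcel A ∪ Parcel B ∪ Parcel C| = 140 − 5 + 0 = 135.00.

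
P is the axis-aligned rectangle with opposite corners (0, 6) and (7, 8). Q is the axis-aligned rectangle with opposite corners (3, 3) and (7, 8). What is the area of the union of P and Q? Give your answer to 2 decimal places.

By inclusion–exclusion:
Individual areas: |P| = 14, |Q| = 20.
|P∩Q|: x∈[3,7], y∈[6,8] → 4·2 = 8.
|P ∪ Q| = 34 − 8 = 26.00.

26.00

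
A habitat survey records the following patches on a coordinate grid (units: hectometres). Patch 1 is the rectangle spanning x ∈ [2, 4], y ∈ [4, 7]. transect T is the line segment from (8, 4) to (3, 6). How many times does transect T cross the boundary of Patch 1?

1

The segment meets the boundary at (4,5.6).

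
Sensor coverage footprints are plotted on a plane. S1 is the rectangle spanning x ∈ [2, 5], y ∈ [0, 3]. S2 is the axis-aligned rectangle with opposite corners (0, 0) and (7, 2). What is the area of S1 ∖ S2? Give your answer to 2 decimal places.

3.00

|S1∩S2|: x∈[2,5], y∈[0,2] → 3·2 = 6.
|S1| = 9.
|S1 ∖ S2| = |S1| − |S1∩S2| = 9 − 6 = 3.00.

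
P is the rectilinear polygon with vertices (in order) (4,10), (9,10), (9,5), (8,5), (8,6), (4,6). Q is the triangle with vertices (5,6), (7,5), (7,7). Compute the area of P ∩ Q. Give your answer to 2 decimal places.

1.00

The intersection is the polygon with vertices (5,6), (7,7), (7,6).
By the shoelace formula its area is 1.00.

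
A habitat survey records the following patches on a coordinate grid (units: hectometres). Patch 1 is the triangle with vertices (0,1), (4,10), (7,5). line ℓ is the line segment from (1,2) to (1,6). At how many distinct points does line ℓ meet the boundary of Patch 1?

1

The segment meets the boundary at (1,3.25).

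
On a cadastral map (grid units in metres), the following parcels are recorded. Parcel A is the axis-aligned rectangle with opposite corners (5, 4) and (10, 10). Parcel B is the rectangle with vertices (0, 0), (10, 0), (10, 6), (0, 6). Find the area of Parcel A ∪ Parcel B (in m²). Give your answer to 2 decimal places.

By inclusion–exclusion:
Individual areas: |Parcel A| = 30, |Parcel B| = 60.
|Parcel A∩Parcel B|: x∈[5,10], y∈[4,6] → 5·2 = 10.
|Parcel A ∪ Parcel B| = 90 − 10 = 80.00.

80.00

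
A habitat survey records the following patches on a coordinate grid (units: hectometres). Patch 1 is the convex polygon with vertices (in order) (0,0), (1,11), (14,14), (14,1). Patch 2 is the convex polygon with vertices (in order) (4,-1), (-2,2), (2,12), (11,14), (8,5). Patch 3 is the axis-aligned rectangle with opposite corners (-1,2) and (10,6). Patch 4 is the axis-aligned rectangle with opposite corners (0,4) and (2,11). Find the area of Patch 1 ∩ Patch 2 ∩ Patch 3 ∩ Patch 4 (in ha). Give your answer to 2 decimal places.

3.09

The intersection is the polygon with vertices (0.545,6), (2,6), (2,4), (0.364,4).
By the shoelace formula its area is 3.09.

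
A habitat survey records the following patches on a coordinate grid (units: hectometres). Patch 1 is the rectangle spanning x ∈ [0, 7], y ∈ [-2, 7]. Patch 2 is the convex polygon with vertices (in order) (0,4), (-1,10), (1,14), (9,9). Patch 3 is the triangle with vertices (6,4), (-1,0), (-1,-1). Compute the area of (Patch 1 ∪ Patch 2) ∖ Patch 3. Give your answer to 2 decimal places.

|Patch 1 ∪ Patch 2| = 105.4.
|(Patch 1 ∪ Patch 2) ∩ Patch 3| = 2.5714.
|(Patch 1 ∪ Patch 2) ∖ Patch 3| = 105.4 − 2.5714 = 102.83.

102.83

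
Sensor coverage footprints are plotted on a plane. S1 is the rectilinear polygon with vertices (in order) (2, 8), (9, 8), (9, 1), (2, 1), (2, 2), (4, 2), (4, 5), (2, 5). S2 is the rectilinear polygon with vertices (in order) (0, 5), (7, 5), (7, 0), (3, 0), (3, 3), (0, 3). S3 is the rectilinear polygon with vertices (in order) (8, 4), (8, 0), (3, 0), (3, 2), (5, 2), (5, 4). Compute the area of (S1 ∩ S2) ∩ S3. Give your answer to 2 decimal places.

The region (S1 ∩ S2) ∩ S3 is the polygon with vertices (3,2), (4,2), (5,2), (5,4), (7,4), (7,1), (3,1).
By the shoelace formula its area is 8.00.

8.00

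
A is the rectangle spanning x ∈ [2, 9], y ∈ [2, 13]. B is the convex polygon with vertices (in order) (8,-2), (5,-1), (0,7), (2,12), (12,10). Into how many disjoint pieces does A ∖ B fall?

2

A ∖ B splits into 2 disjoint pieces (area 11.9, area 1.0125).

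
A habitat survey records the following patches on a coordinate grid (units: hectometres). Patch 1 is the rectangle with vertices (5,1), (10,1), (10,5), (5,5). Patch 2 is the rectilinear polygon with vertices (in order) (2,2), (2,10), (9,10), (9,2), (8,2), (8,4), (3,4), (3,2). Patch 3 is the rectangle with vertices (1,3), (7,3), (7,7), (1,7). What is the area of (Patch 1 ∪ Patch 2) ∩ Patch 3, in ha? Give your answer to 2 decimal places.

The region (Patch 1 ∪ Patch 2) ∩ Patch 3 is the polygon with vertices (5,4), (3,4), (3,3), (2,3), (2,7), (7,7), (7,3), (5,3).
By the shoelace formula its area is 18.00.

18.00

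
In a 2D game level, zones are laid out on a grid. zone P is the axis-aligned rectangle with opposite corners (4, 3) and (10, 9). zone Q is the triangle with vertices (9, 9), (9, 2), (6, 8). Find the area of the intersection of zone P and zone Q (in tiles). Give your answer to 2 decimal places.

10.25

The intersection is the polygon with vertices (8.5,3), (6,8), (9,9), (9,3).
By the shoelace formula its area is 10.25.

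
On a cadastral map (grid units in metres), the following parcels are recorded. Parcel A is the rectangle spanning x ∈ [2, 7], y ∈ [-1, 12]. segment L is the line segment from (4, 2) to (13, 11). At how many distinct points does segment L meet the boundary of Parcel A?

1

The segment meets the boundary at (7,5).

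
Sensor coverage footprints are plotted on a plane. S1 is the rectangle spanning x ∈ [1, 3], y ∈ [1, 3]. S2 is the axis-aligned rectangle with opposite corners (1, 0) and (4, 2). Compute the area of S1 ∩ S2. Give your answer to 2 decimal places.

2.00

|S1∩S2|: x∈[1,3], y∈[1,2] → 2·1 = 2.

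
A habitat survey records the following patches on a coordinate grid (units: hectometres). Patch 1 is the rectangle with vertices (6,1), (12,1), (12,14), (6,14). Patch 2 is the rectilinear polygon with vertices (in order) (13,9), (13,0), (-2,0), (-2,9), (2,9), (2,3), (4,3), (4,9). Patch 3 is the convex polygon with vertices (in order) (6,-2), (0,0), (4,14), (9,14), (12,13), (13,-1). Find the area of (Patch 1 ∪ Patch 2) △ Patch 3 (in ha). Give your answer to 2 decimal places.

|Patch 1 ∪ Patch 2| = 153.
|(Patch 1 ∪ Patch 2) ∩ Patch 3| = 118.9643.
|(Patch 1 ∪ Patch 2) △ Patch 3| = 153 + 161 − 237.9286 = 76.07.

76.07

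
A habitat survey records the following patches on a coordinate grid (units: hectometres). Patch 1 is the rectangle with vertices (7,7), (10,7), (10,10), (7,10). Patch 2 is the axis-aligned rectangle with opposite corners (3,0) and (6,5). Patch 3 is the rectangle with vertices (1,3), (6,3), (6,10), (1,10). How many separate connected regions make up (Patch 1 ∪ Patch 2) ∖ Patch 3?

2

(Patch 1 ∪ Patch 2) ∖ Patch 3 splits into 2 disjoint pieces (area 9, area 9).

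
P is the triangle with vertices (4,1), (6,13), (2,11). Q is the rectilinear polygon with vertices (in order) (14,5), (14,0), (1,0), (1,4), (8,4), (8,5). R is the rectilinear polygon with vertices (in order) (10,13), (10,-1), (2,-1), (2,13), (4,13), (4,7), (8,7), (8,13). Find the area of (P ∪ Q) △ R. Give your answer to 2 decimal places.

73.65

|P ∪ Q| = 78.35.
|(P ∪ Q) ∩ R| = 46.35.
|(P ∪ Q) △ R| = 78.35 + 88 − 92.7 = 73.65.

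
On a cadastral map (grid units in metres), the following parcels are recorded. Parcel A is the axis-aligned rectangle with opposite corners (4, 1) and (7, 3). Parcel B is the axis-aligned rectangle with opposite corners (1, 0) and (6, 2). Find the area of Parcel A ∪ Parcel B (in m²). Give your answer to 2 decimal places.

14.00

By inclusion–exclusion:
Individual areas: |Parcel A| = 6, |Parcel B| = 10.
|Parcel A∩Parcel B|: x∈[4,6], y∈[1,2] → 2·1 = 2.
|Parcel A ∪ Parcel B| = 16 − 2 = 14.00.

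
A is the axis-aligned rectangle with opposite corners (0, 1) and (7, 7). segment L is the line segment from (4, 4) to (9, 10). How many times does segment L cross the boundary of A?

The segment meets the boundary at (6.5,7).

1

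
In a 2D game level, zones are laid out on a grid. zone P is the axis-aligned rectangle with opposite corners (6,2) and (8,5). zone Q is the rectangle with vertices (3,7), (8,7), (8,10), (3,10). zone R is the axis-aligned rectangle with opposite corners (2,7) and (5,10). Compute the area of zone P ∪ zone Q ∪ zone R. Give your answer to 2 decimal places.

By inclusion–exclusion:
Individual areas: |zone P| = 6, |zone Q| = 15, |zone R| = 9.
|zone P∩zone Q| = 0 (no overlap).
|zone P∩zone R| = 0 (no overlap).
|zone Q∩zone R|: x∈[3,5], y∈[7,10] → 2·3 = 6.
|zone P∩zone Q∩zone R| = 0.
|zone P ∪ zone Q ∪ zone R| = 30 − 6 + 0 = 24.00.

24.00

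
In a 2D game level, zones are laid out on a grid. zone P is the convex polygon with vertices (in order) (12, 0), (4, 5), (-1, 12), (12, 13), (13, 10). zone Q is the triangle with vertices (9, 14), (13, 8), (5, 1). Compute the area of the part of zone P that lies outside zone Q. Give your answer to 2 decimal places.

|zone P| = 106.5, |zone P∩zone Q| = 34.9086.
|zone P ∖ zone Q| = |zone P| − |zone P∩zone Q| = 106.5 − 34.9086 = 71.59.

71.59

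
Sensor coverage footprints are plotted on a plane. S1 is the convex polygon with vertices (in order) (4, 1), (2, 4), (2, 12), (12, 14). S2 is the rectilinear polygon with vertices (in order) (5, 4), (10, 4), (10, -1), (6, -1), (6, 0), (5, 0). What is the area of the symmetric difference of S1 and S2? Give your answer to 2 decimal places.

|S1| = 65, |S2| = 24, |S1∩S2| = 0.5817.
|S1 △ S2| = |S1| + |S2| − 2·|S1∩S2| = 65 + 24 − 1.1635 = 87.84.

87.84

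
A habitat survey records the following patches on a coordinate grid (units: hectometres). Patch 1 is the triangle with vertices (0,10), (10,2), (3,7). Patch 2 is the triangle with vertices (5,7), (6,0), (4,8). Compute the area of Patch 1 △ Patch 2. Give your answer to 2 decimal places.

5.34

|Patch 1| = 3, |Patch 2| = 3, |Patch 1∩Patch 2| = 0.3309.
|Patch 1 △ Patch 2| = |Patch 1| + |Patch 2| − 2·|Patch 1∩Patch 2| = 3 + 3 − 0.6618 = 5.34.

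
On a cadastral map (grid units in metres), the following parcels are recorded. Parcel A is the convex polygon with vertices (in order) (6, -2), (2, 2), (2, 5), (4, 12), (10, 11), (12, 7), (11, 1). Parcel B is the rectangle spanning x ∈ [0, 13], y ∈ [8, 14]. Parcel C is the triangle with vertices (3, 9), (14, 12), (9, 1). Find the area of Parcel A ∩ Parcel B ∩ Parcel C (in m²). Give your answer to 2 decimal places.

15.54

The intersection is the polygon with vertices (11.5,8), (3.75,8), (3.103,8.862), (3.155,9.042), (10.04,10.92).
By the shoelace formula its area is 15.54.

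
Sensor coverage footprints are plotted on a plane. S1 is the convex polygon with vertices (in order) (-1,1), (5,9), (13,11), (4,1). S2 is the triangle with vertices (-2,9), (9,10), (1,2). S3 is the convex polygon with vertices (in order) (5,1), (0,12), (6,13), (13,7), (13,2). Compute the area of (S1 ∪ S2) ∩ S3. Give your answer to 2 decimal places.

The region (S1 ∪ S2) ∩ S3 is the polygon with vertices (9,10), (9.387,10.097), (10.968,8.742), (4.664,1.738), (1.23,9.294).
By the shoelace formula its area is 41.76.

41.76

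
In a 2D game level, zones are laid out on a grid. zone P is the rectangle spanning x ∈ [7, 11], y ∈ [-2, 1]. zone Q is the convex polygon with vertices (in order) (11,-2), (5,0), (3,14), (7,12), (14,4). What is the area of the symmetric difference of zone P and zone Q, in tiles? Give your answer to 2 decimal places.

90.33

|zone P| = 12, |zone Q| = 97, |zone P∩zone Q| = 9.3333.
|zone P △ zone Q| = |zone P| + |zone Q| − 2·|zone P∩zone Q| = 12 + 97 − 18.6667 = 90.33.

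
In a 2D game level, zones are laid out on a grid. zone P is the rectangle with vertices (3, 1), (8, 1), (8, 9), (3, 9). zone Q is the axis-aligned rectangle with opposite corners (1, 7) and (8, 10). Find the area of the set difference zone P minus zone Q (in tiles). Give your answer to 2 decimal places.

|zone P∩zone Q|: x∈[3,8], y∈[7,9] → 5·2 = 10.
|zone P| = 40.
|zone P ∖ zone Q| = |zone P| − |zone P∩zone Q| = 40 − 10 = 30.00.

30.00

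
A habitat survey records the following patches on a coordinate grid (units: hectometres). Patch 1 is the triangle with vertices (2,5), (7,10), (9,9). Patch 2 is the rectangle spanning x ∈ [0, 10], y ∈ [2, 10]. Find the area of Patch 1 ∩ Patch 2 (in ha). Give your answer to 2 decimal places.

7.50

The intersection is the polygon with vertices (7,10), (9,9), (2,5).
By the shoelace formula its area is 7.50.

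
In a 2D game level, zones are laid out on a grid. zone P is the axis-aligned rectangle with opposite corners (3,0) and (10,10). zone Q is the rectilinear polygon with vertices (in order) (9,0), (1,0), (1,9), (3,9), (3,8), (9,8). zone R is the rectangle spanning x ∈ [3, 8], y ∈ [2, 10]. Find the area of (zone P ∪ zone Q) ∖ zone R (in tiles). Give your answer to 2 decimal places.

|zone P ∪ zone Q| = 88.
|(zone P ∪ zone Q) ∩ zone R| = 40.
|(zone P ∪ zone Q) ∖ zone R| = 88 − 40 = 48.00.

48.00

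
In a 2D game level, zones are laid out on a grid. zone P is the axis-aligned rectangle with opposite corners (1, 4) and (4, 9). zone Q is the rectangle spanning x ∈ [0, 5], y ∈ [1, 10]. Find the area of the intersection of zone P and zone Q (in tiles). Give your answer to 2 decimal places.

|zone P∩zone Q|: x∈[1,4], y∈[4,9] → 3·5 = 15.

15.00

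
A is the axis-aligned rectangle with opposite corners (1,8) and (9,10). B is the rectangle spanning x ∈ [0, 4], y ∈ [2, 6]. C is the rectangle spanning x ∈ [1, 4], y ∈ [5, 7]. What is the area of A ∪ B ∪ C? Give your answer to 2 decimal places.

35.00

By inclusion–exclusion:
Individual areas: |A| = 16, |B| = 16, |C| = 6.
|A∩B| = 0 (no overlap).
|A∩C| = 0 (no overlap).
|B∩C|: x∈[1,4], y∈[5,6] → 3·1 = 3.
|A∩B∩C| = 0.
|A ∪ B ∪ C| = 38 − 3 + 0 = 35.00.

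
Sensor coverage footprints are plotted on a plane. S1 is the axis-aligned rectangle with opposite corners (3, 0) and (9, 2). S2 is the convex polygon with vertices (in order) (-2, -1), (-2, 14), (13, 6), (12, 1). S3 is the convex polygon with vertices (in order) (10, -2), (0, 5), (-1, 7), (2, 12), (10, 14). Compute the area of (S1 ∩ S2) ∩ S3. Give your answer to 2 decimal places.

The region (S1 ∩ S2) ∩ S3 is the polygon with vertices (9,2), (9,0.571), (6.78,0.254), (4.286,2).
By the shoelace formula its area is 5.70.

5.70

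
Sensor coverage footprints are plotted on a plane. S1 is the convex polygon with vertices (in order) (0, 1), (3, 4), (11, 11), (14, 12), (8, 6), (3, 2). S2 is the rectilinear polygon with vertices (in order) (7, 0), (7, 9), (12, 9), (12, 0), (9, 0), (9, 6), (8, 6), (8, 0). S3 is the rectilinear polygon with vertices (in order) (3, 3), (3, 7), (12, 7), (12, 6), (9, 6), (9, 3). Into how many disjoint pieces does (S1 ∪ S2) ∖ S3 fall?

(S1 ∪ S2) ∖ S3 splits into 4 disjoint pieces (area 15.4286, area 18, area 3, area 3.625).

4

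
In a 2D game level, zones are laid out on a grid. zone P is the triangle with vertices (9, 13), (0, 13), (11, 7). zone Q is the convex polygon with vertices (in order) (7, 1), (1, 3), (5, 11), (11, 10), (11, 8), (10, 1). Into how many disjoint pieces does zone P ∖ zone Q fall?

zone P ∖ zone Q splits into 2 disjoint pieces (area 17.3025, area 0.0163).

2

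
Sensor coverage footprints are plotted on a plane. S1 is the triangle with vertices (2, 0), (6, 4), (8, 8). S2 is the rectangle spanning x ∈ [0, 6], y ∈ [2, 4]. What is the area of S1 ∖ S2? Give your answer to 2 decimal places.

|S1| = 4, |S1∩S2| = 1.5.
|S1 ∖ S2| = |S1| − |S1∩S2| = 4 − 1.5 = 2.50.

2.50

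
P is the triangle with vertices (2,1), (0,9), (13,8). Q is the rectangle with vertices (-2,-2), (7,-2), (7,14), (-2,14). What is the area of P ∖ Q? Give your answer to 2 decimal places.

12.84

|P| = 51, |P∩Q| = 38.1608.
|P ∖ Q| = |P| − |P∩Q| = 51 − 38.1608 = 12.84.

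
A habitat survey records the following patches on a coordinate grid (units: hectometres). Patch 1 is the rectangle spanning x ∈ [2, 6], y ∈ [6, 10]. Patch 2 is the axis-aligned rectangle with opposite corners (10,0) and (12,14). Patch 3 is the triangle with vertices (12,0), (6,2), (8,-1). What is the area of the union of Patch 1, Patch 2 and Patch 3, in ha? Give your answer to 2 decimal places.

By inclusion–exclusion:
Individual areas: |Patch 1| = 16, |Patch 2| = 28, |Patch 3| = 7.
|Patch 1∩Patch 2| = 0 (no overlap).
|Patch 1∩Patch 3| = 0.
|Patch 2∩Patch 3| = 0.6667.
|Patch 1∩Patch 2∩Patch 3| = 0.
|Patch 1 ∪ Patch 2 ∪ Patch 3| = 51 − 0.6667 + 0 = 50.33.

50.33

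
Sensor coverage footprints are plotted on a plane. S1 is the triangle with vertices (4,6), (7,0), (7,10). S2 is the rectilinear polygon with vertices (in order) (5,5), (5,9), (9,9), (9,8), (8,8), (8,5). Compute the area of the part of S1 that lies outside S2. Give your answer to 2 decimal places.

8.04

|S1| = 15, |S1∩S2| = 6.9583.
|S1 ∖ S2| = |S1| − |S1∩S2| = 15 − 6.9583 = 8.04.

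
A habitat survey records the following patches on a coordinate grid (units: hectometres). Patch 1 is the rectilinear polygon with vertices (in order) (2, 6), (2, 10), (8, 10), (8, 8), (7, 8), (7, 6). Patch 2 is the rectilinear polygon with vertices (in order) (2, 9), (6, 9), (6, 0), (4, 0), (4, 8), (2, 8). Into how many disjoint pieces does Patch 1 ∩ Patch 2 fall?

Patch 1 ∩ Patch 2 is a single connected region.

1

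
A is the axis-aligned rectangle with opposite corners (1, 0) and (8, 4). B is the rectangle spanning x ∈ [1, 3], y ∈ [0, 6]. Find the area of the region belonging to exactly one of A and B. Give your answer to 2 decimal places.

24.00

|A∩B|: x∈[1,3], y∈[0,4] → 2·4 = 8.
|A △ B| = |A| + |B| − 2·|A∩B| = 28 + 12 − 16 = 24.00.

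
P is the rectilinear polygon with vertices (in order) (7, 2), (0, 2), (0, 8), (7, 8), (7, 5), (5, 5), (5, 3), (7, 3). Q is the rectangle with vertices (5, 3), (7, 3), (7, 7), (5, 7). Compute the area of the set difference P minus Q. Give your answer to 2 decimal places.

34.00

|P| = 38, |P∩Q| = 4.
|P ∖ Q| = |P| − |P∩Q| = 38 − 4 = 34.00.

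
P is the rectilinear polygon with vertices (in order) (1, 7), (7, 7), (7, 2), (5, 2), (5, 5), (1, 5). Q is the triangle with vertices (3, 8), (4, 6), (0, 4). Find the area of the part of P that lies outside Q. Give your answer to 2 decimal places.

|P| = 18, |P∩Q| = 3.7083.
|P ∖ Q| = |P| − |P∩Q| = 18 − 3.7083 = 14.29.

14.29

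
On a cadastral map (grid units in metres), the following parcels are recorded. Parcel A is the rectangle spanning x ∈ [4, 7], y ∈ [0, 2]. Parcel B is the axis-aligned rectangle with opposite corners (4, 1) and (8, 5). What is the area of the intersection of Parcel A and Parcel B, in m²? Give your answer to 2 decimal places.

3.00

|Parcel A∩Parcel B|: x∈[4,7], y∈[1,2] → 3·1 = 3.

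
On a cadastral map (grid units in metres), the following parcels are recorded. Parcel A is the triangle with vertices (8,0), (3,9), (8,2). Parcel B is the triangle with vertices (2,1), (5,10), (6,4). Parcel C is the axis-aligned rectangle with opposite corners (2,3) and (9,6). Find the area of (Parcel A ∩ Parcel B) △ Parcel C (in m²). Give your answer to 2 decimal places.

|Parcel A ∩ Parcel B| = 1.4623.
|(Parcel A ∩ Parcel B) ∩ Parcel C| = 0.9848.
|(Parcel A ∩ Parcel B) △ Parcel C| = 1.4623 + 21 − 1.9696 = 20.49.

20.49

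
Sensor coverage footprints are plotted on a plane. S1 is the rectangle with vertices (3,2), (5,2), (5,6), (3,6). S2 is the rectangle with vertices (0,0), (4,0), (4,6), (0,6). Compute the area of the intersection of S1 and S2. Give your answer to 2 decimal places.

|S1∩S2|: x∈[3,4], y∈[2,6] → 1·4 = 4.

4.00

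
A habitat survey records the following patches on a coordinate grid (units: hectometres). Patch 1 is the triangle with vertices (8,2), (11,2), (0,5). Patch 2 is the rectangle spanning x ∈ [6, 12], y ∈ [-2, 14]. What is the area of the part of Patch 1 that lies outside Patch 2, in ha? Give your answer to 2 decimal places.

1.84

|Patch 1| = 4.5, |Patch 1∩Patch 2| = 2.6591.
|Patch 1 ∖ Patch 2| = |Patch 1| − |Patch 1∩Patch 2| = 4.5 − 2.6591 = 1.84.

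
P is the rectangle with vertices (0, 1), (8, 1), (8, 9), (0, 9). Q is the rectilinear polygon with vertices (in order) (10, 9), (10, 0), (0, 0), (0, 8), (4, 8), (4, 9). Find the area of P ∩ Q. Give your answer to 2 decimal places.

60.00

The intersection is the polygon with vertices (8,1), (0,1), (0,8), (4,8), (4,9), (8,9).
By the shoelace formula its area is 60.00.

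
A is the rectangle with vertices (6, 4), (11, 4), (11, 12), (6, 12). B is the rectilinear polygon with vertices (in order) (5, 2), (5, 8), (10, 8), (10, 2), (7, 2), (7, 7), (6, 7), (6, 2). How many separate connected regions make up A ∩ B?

A ∩ B is a single connected region.

1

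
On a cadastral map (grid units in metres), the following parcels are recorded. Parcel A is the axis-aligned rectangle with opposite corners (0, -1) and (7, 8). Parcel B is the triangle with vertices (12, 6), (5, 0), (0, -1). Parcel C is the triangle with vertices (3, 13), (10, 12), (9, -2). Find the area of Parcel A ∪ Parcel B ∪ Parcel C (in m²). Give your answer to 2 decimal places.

By inclusion–exclusion:
Individual areas: |Parcel A| = 63, |Parcel B| = 11.5, |Parcel C| = 49.5.
|Parcel A∩Parcel B| = 8.0774.
|Parcel A∩Parcel C| = 5.
|Parcel B∩Parcel C| = 2.28.
|Parcel A∩Parcel B∩Parcel C| = 0.0011.
|Parcel A ∪ Parcel B ∪ Parcel C| = 124 − 15.3574 + 0.0011 = 108.64.

108.64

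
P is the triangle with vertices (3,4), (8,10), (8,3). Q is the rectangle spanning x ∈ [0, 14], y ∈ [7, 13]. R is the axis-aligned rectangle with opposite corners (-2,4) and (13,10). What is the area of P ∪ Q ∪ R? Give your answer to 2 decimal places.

137.50

By inclusion–exclusion:
Individual areas: |P| = 17.5, |Q| = 84, |R| = 90.
|P∩Q| = 3.75.
|P∩R| = 15.
|Q∩R|: x∈[0,13], y∈[7,10] → 13·3 = 39.
|P∩Q∩R| = 3.75.
|P ∪ Q ∪ R| = 191.5 − 57.75 + 3.75 = 137.50.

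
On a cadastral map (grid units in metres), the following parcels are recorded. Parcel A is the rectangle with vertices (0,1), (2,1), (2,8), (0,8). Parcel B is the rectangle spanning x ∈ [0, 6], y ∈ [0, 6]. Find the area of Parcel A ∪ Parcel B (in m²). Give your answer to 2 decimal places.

By inclusion–exclusion:
Individual areas: |Parcel A| = 14, |Parcel B| = 36.
|Parcel A∩Parcel B|: x∈[0,2], y∈[1,6] → 2·5 = 10.
|Parcel A ∪ Parcel B| = 50 − 10 = 40.00.

40.00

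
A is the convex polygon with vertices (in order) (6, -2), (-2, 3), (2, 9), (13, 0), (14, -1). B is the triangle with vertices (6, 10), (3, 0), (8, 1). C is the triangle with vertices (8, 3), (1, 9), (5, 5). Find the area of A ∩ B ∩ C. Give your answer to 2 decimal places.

The intersection is the polygon with vertices (7.478,3.348), (5,5), (4.615,5.385), (4.739,5.795), (7.451,3.471).
By the shoelace formula its area is 1.01.

1.01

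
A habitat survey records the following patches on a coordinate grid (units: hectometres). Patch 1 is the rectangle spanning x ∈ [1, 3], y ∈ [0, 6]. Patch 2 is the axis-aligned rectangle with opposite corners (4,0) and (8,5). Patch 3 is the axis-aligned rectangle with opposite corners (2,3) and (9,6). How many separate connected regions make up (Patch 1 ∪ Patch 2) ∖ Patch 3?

(Patch 1 ∪ Patch 2) ∖ Patch 3 splits into 2 disjoint pieces (area 9, area 12).

2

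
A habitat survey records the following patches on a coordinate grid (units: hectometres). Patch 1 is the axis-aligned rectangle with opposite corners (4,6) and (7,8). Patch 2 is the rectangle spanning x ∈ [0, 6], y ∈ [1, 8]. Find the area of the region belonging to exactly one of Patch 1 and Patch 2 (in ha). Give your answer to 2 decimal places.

40.00

|Patch 1∩Patch 2|: x∈[4,6], y∈[6,8] → 2·2 = 4.
|Patch 1 △ Patch 2| = |Patch 1| + |Patch 2| − 2·|Patch 1∩Patch 2| = 6 + 42 − 8 = 40.00.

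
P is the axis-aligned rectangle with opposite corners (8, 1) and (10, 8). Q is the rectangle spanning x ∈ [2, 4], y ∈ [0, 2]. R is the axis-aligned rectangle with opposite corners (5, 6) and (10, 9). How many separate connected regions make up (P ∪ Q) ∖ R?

2

(P ∪ Q) ∖ R splits into 2 disjoint pieces (area 10, area 4).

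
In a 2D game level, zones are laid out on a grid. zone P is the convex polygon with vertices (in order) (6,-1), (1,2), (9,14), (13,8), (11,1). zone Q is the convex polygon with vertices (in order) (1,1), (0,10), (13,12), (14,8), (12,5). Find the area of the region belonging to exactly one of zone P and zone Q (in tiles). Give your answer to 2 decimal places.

|zone P| = 96.5, |zone Q| = 101.5, |zone P∩zone Q| = 63.56.
|zone P △ zone Q| = |zone P| + |zone Q| − 2·|zone P∩zone Q| = 96.5 + 101.5 − 127.12 = 70.88.

70.88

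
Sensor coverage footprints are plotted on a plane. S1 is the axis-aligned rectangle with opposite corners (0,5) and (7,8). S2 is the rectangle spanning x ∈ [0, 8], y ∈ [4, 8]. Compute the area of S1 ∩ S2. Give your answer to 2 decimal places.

21.00

|S1∩S2|: x∈[0,7], y∈[5,8] → 7·3 = 21.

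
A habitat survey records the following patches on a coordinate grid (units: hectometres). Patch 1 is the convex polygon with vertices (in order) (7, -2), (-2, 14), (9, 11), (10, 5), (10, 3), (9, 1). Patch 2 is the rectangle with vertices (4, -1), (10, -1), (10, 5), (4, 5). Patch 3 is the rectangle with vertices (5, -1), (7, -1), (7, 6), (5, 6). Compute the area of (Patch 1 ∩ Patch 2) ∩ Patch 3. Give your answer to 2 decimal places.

10.16

The region (Patch 1 ∩ Patch 2) ∩ Patch 3 is the polygon with vertices (7,5), (7,-1), (6.438,-1), (5,1.556), (5,5).
By the shoelace formula its area is 10.16.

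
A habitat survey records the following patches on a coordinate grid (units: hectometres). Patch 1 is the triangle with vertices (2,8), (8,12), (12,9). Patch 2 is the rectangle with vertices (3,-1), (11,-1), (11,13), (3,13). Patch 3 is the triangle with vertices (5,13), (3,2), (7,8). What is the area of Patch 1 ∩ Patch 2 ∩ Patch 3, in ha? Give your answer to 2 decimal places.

The intersection is the polygon with vertices (4.13,8.213), (4.379,9.586), (5.947,10.632), (6.808,8.481).
By the shoelace formula its area is 3.94.

3.94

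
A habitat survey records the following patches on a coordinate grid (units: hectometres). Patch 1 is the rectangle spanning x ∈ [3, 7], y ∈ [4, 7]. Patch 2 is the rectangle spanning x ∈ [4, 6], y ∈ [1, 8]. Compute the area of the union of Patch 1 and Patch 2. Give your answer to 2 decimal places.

20.00

By inclusion–exclusion:
Individual areas: |Patch 1| = 12, |Patch 2| = 14.
|Patch 1∩Patch 2|: x∈[4,6], y∈[4,7] → 2·3 = 6.
|Patch 1 ∪ Patch 2| = 26 − 6 = 20.00.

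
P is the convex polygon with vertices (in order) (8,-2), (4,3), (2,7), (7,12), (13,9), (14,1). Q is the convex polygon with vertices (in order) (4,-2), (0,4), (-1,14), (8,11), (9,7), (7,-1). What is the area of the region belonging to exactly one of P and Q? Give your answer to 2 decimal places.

117.26

|P| = 106.5, |Q| = 107, |P∩Q| = 48.119.
|P △ Q| = |P| + |Q| − 2·|P∩Q| = 106.5 + 107 − 96.2381 = 117.26.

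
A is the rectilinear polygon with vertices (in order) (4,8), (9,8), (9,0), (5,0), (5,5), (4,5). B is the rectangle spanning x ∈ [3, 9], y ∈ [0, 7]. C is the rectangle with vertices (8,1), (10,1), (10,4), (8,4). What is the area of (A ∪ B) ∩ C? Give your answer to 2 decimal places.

3.00

The region (A ∪ B) ∩ C is the polygon with vertices (9,1), (8,1), (8,4), (9,4).
By the shoelace formula its area is 3.00.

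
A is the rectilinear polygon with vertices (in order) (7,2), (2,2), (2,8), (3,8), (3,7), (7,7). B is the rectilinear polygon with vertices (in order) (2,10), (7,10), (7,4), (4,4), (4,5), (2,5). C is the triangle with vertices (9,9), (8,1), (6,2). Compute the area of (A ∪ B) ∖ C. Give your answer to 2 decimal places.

38.83

|A ∪ B| = 40.
|(A ∪ B) ∩ C| = 1.1667.
|(A ∪ B) ∖ C| = 40 − 1.1667 = 38.83.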